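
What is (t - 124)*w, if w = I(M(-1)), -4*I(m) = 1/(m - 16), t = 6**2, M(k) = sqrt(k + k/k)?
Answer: -11/8 ≈ -1.3750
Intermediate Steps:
M(k) = sqrt(1 + k) (M(k) = sqrt(k + 1) = sqrt(1 + k))
t = 36
I(m) = -1/(4*(-16 + m)) (I(m) = -1/(4*(m - 16)) = -1/(4*(-16 + m)))
w = 1/64 (w = -1/(-64 + 4*sqrt(1 - 1)) = -1/(-64 + 4*sqrt(0)) = -1/(-64 + 4*0) = -1/(-64 + 0) = -1/(-64) = -1*(-1/64) = 1/64 ≈ 0.015625)
(t - 124)*w = (36 - 124)*(1/64) = -88*1/64 = -11/8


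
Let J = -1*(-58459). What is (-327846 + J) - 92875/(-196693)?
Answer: -52986444316/196693 ≈ -2.6939e+5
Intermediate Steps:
J = 58459
(-327846 + J) - 92875/(-196693) = (-327846 + 58459) - 92875/(-196693) = -269387 - 92875*(-1/196693) = -269387 + 92875/196693 = -52986444316/196693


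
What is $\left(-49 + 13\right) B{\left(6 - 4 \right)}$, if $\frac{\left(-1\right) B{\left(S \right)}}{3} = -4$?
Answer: $-432$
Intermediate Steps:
$B{\left(S \right)} = 12$ ($B{\left(S \right)} = \left(-3\right) \left(-4\right) = 12$)
$\left(-49 + 13\right) B{\left(6 - 4 \right)} = \left(-49 + 13\right) 12 = \left(-36\right) 12 = -432$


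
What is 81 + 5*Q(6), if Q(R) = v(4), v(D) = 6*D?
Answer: 201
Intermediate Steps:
Q(R) = 24 (Q(R) = 6*4 = 24)
81 + 5*Q(6) = 81 + 5*24 = 81 + 120 = 201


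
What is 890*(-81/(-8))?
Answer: 36045/4 ≈ 9011.3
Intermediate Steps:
890*(-81/(-8)) = 890*(-81*(-1)/8) = 890*(-27*(-3/8)) = 890*(81/8) = 36045/4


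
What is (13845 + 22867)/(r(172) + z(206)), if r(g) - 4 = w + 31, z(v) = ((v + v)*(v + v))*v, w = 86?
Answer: 36712/34967385 ≈ 0.0010499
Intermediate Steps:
z(v) = 4*v**3 (z(v) = ((2*v)*(2*v))*v = (4*v**2)*v = 4*v**3)
r(g) = 121 (r(g) = 4 + (86 + 31) = 4 + 117 = 121)
(13845 + 22867)/(r(172) + z(206)) = (13845 + 22867)/(121 + 4*206**3) = 36712/(121 + 4*8741816) = 36712/(121 + 34967264) = 36712/34967385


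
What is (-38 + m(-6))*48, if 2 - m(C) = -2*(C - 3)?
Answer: -2592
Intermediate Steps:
m(C) = -4 + 2*C (m(C) = 2 - (-2)*(C - 3) = 2 - (-2)*(-3 + C) = 2 - (6 - 2*C) = 2 + (-6 + 2*C) = -4 + 2*C)
(-38 + m(-6))*48 = (-38 + (-4 + 2*(-6)))*48 = (-38 + (-4 - 12))*48 = (-38 - 16)*48 = -54*48 = -2592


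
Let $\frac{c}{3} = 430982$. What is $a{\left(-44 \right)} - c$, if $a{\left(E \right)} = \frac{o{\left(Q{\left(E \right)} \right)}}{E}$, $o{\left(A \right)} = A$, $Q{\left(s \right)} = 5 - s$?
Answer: $- \frac{56889673}{44} \approx -1.2929 \cdot 10^{6}$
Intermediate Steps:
$c = 1292946$ ($c = 3 \cdot 430982 = 1292946$)
$a{\left(E \right)} = \frac{5 - E}{E}$
$a{\left(-44 \right)} - c = \frac{5 - -44}{-44} - 1292946 = - \frac{5 + 44}{44} - 1292946 = \left(- \frac{1}{44}\right) 49 - 1292946 = - \frac{49}{44} - 1292946 = - \frac{56889673}{44}$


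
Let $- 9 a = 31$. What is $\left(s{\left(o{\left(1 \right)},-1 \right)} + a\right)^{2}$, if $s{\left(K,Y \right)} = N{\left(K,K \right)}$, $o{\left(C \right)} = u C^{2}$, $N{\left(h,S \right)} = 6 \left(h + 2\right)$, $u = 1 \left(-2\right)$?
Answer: $\frac{961}{81} \approx 11.864$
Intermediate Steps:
$u = -2$
$N{\left(h,S \right)} = 12 + 6 h$ ($N{\left(h,S \right)} = 6 \left(2 + h\right) = 12 + 6 h$)
$a = - \frac{31}{9}$ ($a = \left(- \frac{1}{9}\right) 31 = - \frac{31}{9} \approx -3.4444$)
$o{\left(C \right)} = - 2 C^{2}$
$s{\left(K,Y \right)} = 12 + 6 K$
$\left(s{\left(o{\left(1 \right)},-1 \right)} + a\right)^{2} = \left(\left(12 + 6 \left(- 2 \cdot 1^{2}\right)\right) - \frac{31}{9}\right)^{2} = \left(\left(12 + 6 \left(\left(-2\right) 1\right)\right) - \frac{31}{9}\right)^{2} = \left(\left(12 + 6 \left(-2\right)\right) - \frac{31}{9}\right)^{2} = \left(\left(12 - 12\right) - \frac{31}{9}\right)^{2} = \left(0 - \frac{31}{9}\right)^{2} = \left(- \frac{31}{9}\right)^{2} = \frac{961}{81}$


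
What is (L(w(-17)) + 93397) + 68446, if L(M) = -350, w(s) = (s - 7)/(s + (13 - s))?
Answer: 161493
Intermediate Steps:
w(s) = -7/13 + s/13 (w(s) = (-7 + s)/13 = (-7 + s)*(1/13) = -7/13 + s/13)
(L(w(-17)) + 93397) + 68446 = (-350 + 93397) + 68446 = 93047 + 68446 = 161493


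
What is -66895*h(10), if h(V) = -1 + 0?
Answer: 66895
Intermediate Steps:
h(V) = -1
-66895*h(10) = -66895*(-1) = 66895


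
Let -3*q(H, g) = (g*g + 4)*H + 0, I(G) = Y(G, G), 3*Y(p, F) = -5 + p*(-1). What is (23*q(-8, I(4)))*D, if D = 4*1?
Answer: 9568/3 ≈ 3189.3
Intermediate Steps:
D = 4
Y(p, F) = -5/3 - p/3 (Y(p, F) = (-5 + p*(-1))/3 = (-5 - p)/3 = -5/3 - p/3)
I(G) = -5/3 - G/3
q(H, g) = -H*(4 + g**2)/3 (q(H, g) = -((g*g + 4)*H + 0)/3 = -((g**2 + 4)*H + 0)/3 = -((4 + g**2)*H + 0)/3 = -(H*(4 + g**2) + 0)/3 = -H*(4 + g**2)/3)
(23*q(-8, I(4)))*D = (23*(-1/3*(-8)*(4 + (-5/3 - 1/3*4)**2)))*4 = (23*(-1/3*(-8)*(4 + (-5/3 - 4/3)**2)))*4 = (23*(-1/3*(-8)*(4 + (-3)**2)))*4 = (23*(-1/3*(-8)*(4 + 9)))*4 = (23*(-1/3*(-8)*13))*4 = (23*(104/3))*4 = (2392/3)*4 = 9568/3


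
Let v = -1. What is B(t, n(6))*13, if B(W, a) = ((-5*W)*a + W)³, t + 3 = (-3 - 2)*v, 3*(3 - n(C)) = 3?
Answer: -75816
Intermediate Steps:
n(C) = 2 (n(C) = 3 - ⅓*3 = 3 - 1 = 2)
t = 2 (t = -3 + (-3 - 2)*(-1) = -3 - 5*(-1) = -3 + 5 = 2)
B(W, a) = (W - 5*W*a)³ (B(W, a) = (-5*W*a + W)³ = (W - 5*W*a)³)
B(t, n(6))*13 = -1*2³*(-1 + 5*2)³*13 = -1*8*(-1 + 10)³*13 = -1*8*9³*13 = -1*8*729*13 = -5832*13 = -75816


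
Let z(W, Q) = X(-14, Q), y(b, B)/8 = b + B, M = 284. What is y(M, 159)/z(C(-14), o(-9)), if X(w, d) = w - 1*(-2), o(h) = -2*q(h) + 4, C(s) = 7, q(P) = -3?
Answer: -886/3 ≈ -295.33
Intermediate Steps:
o(h) = 10 (o(h) = -2*(-3) + 4 = 6 + 4 = 10)
y(b, B) = 8*B + 8*b (y(b, B) = 8*(b + B) = 8*(B + b) = 8*B + 8*b)
X(w, d) = 2 + w (X(w, d) = w + 2 = 2 + w)
z(W, Q) = -12 (z(W, Q) = 2 - 14 = -12)
y(M, 159)/z(C(-14), o(-9)) = (8*159 + 8*284)/(-12) = (1272 + 2272)*(-1/12) = 3544*(-1/12) = -886/3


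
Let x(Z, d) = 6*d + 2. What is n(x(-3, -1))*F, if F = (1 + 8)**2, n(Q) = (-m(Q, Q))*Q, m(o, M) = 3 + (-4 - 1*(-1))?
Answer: 0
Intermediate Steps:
x(Z, d) = 2 + 6*d
m(o, M) = 0 (m(o, M) = 3 + (-4 + 1) = 3 - 3 = 0)
n(Q) = 0 (n(Q) = (-1*0)*Q = 0*Q = 0)
F = 81 (F = 9**2 = 81)
n(x(-3, -1))*F = 0*81 = 0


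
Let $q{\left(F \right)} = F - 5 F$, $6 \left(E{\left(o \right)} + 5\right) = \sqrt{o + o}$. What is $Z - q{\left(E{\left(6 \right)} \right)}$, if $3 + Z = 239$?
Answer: $216 + \frac{4 \sqrt{3}}{3} \approx 218.31$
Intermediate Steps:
$Z = 236$ ($Z = -3 + 239 = 236$)
$E{\left(o \right)} = -5 + \frac{\sqrt{2} \sqrt{o}}{6}$ ($E{\left(o \right)} = -5 + \frac{\sqrt{o + o}}{6} = -5 + \frac{\sqrt{2 o}}{6} = -5 + \frac{\sqrt{2} \sqrt{o}}{6}$)
$q{\left(F \right)} = - 4 F$
$Z - q{\left(E{\left(6 \right)} \right)} = 236 - - 4 \left(-5 + \frac{\sqrt{2} \sqrt{6}}{6}\right) = 236 - - 4 \left(-5 + \frac{\sqrt{3}}{3}\right) = 236 - \left(20 - \frac{4 \sqrt{3}}{3}\right) = 216 + \frac{4 \sqrt{3}}{3}$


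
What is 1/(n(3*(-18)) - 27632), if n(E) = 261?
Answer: -1/27371 ≈ -3.6535e-5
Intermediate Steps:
1/(n(3*(-18)) - 27632) = 1/(261 - 27632) = 1/(-27371) = -1/27371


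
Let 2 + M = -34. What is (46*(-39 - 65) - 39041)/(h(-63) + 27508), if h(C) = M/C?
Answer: -61355/38512 ≈ -1.5931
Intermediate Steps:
M = -36 (M = -2 - 34 = -36)
h(C) = -36/C
(46*(-39 - 65) - 39041)/(h(-63) + 27508) = (46*(-39 - 65) - 39041)/(-36/(-63) + 27508) = (46*(-104) - 39041)/(-36*(-1/63) + 27508) = (-4784 - 39041)/(4/7 + 27508) = -43825/192560/7 = -43825*7/192560 = -61355/38512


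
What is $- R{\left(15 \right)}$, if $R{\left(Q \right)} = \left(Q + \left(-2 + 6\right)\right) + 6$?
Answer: $-25$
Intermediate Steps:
$R{\left(Q \right)} = 10 + Q$ ($R{\left(Q \right)} = \left(Q + 4\right) + 6 = \left(4 + Q\right) + 6 = 10 + Q$)
$- R{\left(15 \right)} = - (10 + 15) = \left(-1\right) 25 = -25$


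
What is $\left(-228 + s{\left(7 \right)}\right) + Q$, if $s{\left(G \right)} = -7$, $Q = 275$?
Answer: $40$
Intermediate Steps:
$\left(-228 + s{\left(7 \right)}\right) + Q = \left(-228 - 7\right) + 275 = -235 + 275 = 40$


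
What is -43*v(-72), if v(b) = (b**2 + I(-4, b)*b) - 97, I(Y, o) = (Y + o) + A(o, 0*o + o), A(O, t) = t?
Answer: -676949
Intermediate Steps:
I(Y, o) = Y + 2*o (I(Y, o) = (Y + o) + (0*o + o) = (Y + o) + (0 + o) = (Y + o) + o = Y + 2*o)
v(b) = -97 + b**2 + b*(-4 + 2*b) (v(b) = (b**2 + (-4 + 2*b)*b) - 97 = (b**2 + b*(-4 + 2*b)) - 97 = -97 + b**2 + b*(-4 + 2*b))
-43*v(-72) = -43*(-97 - 4*(-72) + 3*(-72)**2) = -43*(-97 + 288 + 3*5184) = -43*(-97 + 288 + 15552) = -43*15743 = -676949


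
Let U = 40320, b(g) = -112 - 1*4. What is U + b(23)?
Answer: 40204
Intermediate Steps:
b(g) = -116 (b(g) = -112 - 4 = -116)
U + b(23) = 40320 - 116 = 40204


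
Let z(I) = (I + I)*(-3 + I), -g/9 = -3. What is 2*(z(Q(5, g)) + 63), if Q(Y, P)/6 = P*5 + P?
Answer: 3767598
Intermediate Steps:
g = 27 (g = -9*(-3) = 27)
Q(Y, P) = 36*P (Q(Y, P) = 6*(P*5 + P) = 6*(5*P + P) = 6*(6*P) = 36*P)
z(I) = 2*I*(-3 + I) (z(I) = (2*I)*(-3 + I) = 2*I*(-3 + I))
2*(z(Q(5, g)) + 63) = 2*(2*(36*27)*(-3 + 36*27) + 63) = 2*(2*972*(-3 + 972) + 63) = 2*(2*972*969 + 63) = 2*(1883736 + 63) = 2*1883799 = 3767598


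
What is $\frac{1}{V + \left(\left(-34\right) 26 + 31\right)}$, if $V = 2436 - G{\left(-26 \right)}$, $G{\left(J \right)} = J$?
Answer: $\frac{1}{1609} \approx 0.0006215$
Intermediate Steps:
$V = 2462$ ($V = 2436 - -26 = 2436 + 26 = 2462$)
$\frac{1}{V + \left(\left(-34\right) 26 + 31\right)} = \frac{1}{2462 + \left(\left(-34\right) 26 + 31\right)} = \frac{1}{2462 + \left(-884 + 31\right)} = \frac{1}{2462 - 853} = \frac{1}{1609}$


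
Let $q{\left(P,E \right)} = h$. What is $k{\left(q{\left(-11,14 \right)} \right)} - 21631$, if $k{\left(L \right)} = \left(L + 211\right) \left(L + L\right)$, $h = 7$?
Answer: $-18579$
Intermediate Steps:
$q{\left(P,E \right)} = 7$
$k{\left(L \right)} = 2 L \left(211 + L\right)$ ($k{\left(L \right)} = \left(211 + L\right) 2 L = 2 L \left(211 + L\right)$)
$k{\left(q{\left(-11,14 \right)} \right)} - 21631 = 2 \cdot 7 \left(211 + 7\right) - 21631 = 2 \cdot 7 \cdot 218 - 21631 = 3052 - 21631 = -18579$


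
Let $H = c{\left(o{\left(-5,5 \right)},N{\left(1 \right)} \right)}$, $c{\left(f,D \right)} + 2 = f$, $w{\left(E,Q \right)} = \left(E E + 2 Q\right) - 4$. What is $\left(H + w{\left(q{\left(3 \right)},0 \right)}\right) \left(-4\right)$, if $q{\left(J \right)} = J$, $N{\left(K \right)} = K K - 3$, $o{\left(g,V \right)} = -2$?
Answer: $-4$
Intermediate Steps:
$N{\left(K \right)} = -3 + K^{2}$ ($N{\left(K \right)} = K^{2} - 3 = -3 + K^{2}$)
$w{\left(E,Q \right)} = -4 + E^{2} + 2 Q$ ($w{\left(E,Q \right)} = \left(E^{2} + 2 Q\right) - 4 = -4 + E^{2} + 2 Q$)
$c{\left(f,D \right)} = -2 + f$
$H = -4$ ($H = -2 - 2 = -4$)
$\left(H + w{\left(q{\left(3 \right)},0 \right)}\right) \left(-4\right) = \left(-4 + \left(-4 + 3^{2} + 2 \cdot 0\right)\right) \left(-4\right) = \left(-4 + \left(-4 + 9 + 0\right)\right) \left(-4\right) = \left(-4 + 5\right) \left(-4\right) = 1 \left(-4\right) = -4$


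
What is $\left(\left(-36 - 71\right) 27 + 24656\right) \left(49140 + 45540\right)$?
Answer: $2060899560$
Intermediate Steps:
$\left(\left(-36 - 71\right) 27 + 24656\right) \left(49140 + 45540\right) = \left(\left(-107\right) 27 + 24656\right) 94680 = \left(-2889 + 24656\right) 94680 = 21767 \cdot 94680 = 2060899560$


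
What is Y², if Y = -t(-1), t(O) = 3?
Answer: 9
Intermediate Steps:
Y = -3 (Y = -1*3 = -3)
Y² = (-3)² = 9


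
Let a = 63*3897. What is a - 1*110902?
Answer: 134609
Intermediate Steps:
a = 245511
a - 1*110902 = 245511 - 1*110902 = 245511 - 110902 = 134609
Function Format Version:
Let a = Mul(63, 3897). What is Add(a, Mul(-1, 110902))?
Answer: 134609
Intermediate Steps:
a = 245511
Add(a, Mul(-1, 110902)) = Add(245511, Mul(-1, 110902)) = Add(245511, -110902) = 134609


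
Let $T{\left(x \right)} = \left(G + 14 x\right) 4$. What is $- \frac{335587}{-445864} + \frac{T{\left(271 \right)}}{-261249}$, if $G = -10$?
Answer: $\frac{80923170659}{116481524136} \approx 0.69473$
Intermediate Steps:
$T{\left(x \right)} = -40 + 56 x$ ($T{\left(x \right)} = \left(-10 + 14 x\right) 4 = -40 + 56 x$)
$- \frac{335587}{-445864} + \frac{T{\left(271 \right)}}{-261249} = - \frac{335587}{-445864} + \frac{-40 + 56 \cdot 271}{-261249} = \left(-335587\right) \left(- \frac{1}{445864}\right) + \left(-40 + 15176\right) \left(- \frac{1}{261249}\right) = \frac{335587}{445864} + 15136 \left(- \frac{1}{261249}\right) = \frac{335587}{445864} - \frac{15136}{261249} = \frac{80923170659}{116481524136}$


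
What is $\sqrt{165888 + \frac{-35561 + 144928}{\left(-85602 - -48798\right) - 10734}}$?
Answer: $\frac{\sqrt{41653188459314}}{15846} \approx 407.29$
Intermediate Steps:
$\sqrt{165888 + \frac{-35561 + 144928}{\left(-85602 - -48798\right) - 10734}} = \sqrt{165888 + \frac{109367}{\left(-85602 + 48798\right) - 10734}} = \sqrt{165888 + \frac{109367}{-36804 - 10734}} = \sqrt{165888 + \frac{109367}{-47538}} = \sqrt{165888 + 109367 \left(- \frac{1}{47538}\right)} = \sqrt{165888 - \frac{109367}{47538}} = \sqrt{\frac{7885874377}{47538}} = \frac{\sqrt{41653188459314}}{15846}$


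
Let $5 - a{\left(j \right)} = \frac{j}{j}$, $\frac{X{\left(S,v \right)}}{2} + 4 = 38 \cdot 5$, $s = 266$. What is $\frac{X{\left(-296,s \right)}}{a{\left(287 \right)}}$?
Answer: $93$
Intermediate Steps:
$X{\left(S,v \right)} = 372$ ($X{\left(S,v \right)} = -8 + 2 \cdot 38 \cdot 5 = -8 + 2 \cdot 190 = -8 + 380 = 372$)
$a{\left(j \right)} = 4$ ($a{\left(j \right)} = 5 - \frac{j}{j} = 5 - 1 = 4$)
$\frac{X{\left(-296,s \right)}}{a{\left(287 \right)}} = \frac{372}{4} = 372 \cdot \frac{1}{4} = 93$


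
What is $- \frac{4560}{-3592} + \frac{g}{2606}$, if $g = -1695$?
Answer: $\frac{724365}{1170094} \approx 0.61907$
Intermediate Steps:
$- \frac{4560}{-3592} + \frac{g}{2606} = - \frac{4560}{-3592} - \frac{1695}{2606} = \left(-4560\right) \left(- \frac{1}{3592}\right) - \frac{1695}{2606} = \frac{570}{449} - \frac{1695}{2606} = \frac{724365}{1170094}$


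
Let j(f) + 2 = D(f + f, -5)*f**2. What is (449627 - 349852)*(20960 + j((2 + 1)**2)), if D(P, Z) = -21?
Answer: 1921367175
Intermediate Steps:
j(f) = -2 - 21*f**2
(449627 - 349852)*(20960 + j((2 + 1)**2)) = (449627 - 349852)*(20960 + (-2 - 21*(2 + 1)**4)) = 99775*(20960 + (-2 - 21*(3**2)**2)) = 99775*(20960 + (-2 - 21*9**2)) = 99775*(20960 + (-2 - 21*81)) = 99775*(20960 + (-2 - 1701)) = 99775*(20960 - 1703) = 99775*19257 = 1921367175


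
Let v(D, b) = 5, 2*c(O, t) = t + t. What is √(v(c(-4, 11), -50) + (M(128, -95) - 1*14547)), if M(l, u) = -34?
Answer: 4*I*√911 ≈ 120.73*I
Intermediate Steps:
c(O, t) = t (c(O, t) = (t + t)/2 = (2*t)/2 = t)
√(v(c(-4, 11), -50) + (M(128, -95) - 1*14547)) = √(5 + (-34 - 1*14547)) = √(5 + (-34 - 14547)) = √(5 - 14581) = √(-14576) = 4*I*√911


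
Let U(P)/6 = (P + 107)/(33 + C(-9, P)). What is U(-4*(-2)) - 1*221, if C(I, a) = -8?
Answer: -967/5 ≈ -193.40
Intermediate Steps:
U(P) = 642/25 + 6*P/25 (U(P) = 6*((P + 107)/(33 - 8)) = 6*((107 + P)/25) = 6*((107 + P)*(1/25)) = 6*(107/25 + P/25) = 642/25 + 6*P/25)
U(-4*(-2)) - 1*221 = (642/25 + 6*(-4*(-2))/25) - 1*221 = (642/25 + (6/25)*8) - 221 = (642/25 + 48/25) - 221 = 138/5 - 221 = -967/5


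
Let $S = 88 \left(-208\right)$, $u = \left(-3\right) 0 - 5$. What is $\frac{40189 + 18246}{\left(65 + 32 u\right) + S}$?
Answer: $- \frac{58435}{18399} \approx -3.176$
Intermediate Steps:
$u = -5$ ($u = 0 - 5 = -5$)
$S = -18304$
$\frac{40189 + 18246}{\left(65 + 32 u\right) + S} = \frac{40189 + 18246}{\left(65 + 32 \left(-5\right)\right) - 18304} = \frac{58435}{\left(65 - 160\right) - 18304} = \frac{58435}{-95 - 18304} = \frac{58435}{-18399} = 58435 \left(- \frac{1}{18399}\right) = - \frac{58435}{18399}$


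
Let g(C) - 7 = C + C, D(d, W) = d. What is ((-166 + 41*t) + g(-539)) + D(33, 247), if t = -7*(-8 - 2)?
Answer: 1666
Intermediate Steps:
t = 70 (t = -7*(-10) = 70)
g(C) = 7 + 2*C (g(C) = 7 + (C + C) = 7 + 2*C)
((-166 + 41*t) + g(-539)) + D(33, 247) = ((-166 + 41*70) + (7 + 2*(-539))) + 33 = ((-166 + 2870) + (7 - 1078)) + 33 = (2704 - 1071) + 33 = 1633 + 33 = 1666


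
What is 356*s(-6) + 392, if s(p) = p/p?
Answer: 748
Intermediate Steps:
s(p) = 1
356*s(-6) + 392 = 356*1 + 392 = 356 + 392 = 748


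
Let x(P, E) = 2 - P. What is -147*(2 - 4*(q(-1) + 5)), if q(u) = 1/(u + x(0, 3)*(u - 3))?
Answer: 7742/3 ≈ 2580.7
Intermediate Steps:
q(u) = 1/(-6 + 3*u) (q(u) = 1/(u + (2 - 1*0)*(u - 3)) = 1/(u + (2 + 0)*(-3 + u)) = 1/(u + 2*(-3 + u)) = 1/(u + (-6 + 2*u)) = 1/(-6 + 3*u))
-147*(2 - 4*(q(-1) + 5)) = -147*(2 - 4*(1/(3*(-2 - 1)) + 5)) = -147*(2 - 4*((⅓)/(-3) + 5)) = -147*(2 - 4*((⅓)*(-⅓) + 5)) = -147*(2 - 4*(-⅑ + 5)) = -147*(2 - 4*44/9) = -147*(2 - 176/9) = -147*(-158/9) = 7742/3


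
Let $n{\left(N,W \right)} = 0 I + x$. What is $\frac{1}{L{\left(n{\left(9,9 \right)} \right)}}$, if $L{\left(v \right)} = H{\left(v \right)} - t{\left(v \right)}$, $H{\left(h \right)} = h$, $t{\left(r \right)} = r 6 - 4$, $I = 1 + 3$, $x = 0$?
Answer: $\frac{1}{4} \approx 0.25$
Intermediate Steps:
$I = 4$
$t{\left(r \right)} = -4 + 6 r$ ($t{\left(r \right)} = 6 r - 4 = -4 + 6 r$)
$n{\left(N,W \right)} = 0$ ($n{\left(N,W \right)} = 0 \cdot 4 + 0 = 0 + 0 = 0$)
$L{\left(v \right)} = 4 - 5 v$ ($L{\left(v \right)} = v - \left(-4 + 6 v\right) = 4 - 5 v$)
$\frac{1}{L{\left(n{\left(9,9 \right)} \right)}} = \frac{1}{4 - 0} = \frac{1}{4 + 0} = \frac{1}{4}$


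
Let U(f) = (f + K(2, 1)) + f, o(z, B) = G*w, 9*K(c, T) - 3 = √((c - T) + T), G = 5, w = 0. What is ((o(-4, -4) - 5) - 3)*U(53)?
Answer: -2552/3 - 8*√2/9 ≈ -851.92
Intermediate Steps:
K(c, T) = ⅓ + √c/9 (K(c, T) = ⅓ + √((c - T) + T)/9 = ⅓ + √c/9)
o(z, B) = 0 (o(z, B) = 5*0 = 0)
U(f) = ⅓ + 2*f + √2/9 (U(f) = (f + (⅓ + √2/9)) + f = (⅓ + f + √2/9) + f = ⅓ + 2*f + √2/9)
((o(-4, -4) - 5) - 3)*U(53) = ((0 - 5) - 3)*(⅓ + 2*53 + √2/9) = (-5 - 3)*(⅓ + 106 + √2/9) = -8*(319/3 + √2/9) = -2552/3 - 8*√2/9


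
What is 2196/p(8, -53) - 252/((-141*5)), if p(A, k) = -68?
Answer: -127587/3995 ≈ -31.937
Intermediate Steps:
2196/p(8, -53) - 252/((-141*5)) = 2196/(-68) - 252/((-141*5)) = 2196*(-1/68) - 252/(-705) = -549/17 - 252*(-1/705) = -549/17 + 84/235 = -127587/3995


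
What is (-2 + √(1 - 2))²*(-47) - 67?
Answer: -208 + 188*I ≈ -208.0 + 188.0*I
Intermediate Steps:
(-2 + √(1 - 2))²*(-47) - 67 = (-2 + √(-1))²*(-47) - 67 = (-2 + I)²*(-47) - 67 = -47*(-2 + I)² - 67 = -67 - 47*(-2 + I)²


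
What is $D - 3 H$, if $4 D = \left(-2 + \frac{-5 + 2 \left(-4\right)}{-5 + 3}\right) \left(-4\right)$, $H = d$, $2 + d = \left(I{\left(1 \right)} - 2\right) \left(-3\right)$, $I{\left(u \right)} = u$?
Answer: $- \frac{15}{2} \approx -7.5$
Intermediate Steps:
$d = 1$ ($d = -2 + \left(1 - 2\right) \left(-3\right) = -2 - -3 = -2 + 3 = 1$)
$H = 1$
$D = - \frac{9}{2}$ ($D = \frac{\left(-2 + \frac{-5 + 2 \left(-4\right)}{-5 + 3}\right) \left(-4\right)}{4} = \frac{\left(-2 + \frac{-5 - 8}{-2}\right) \left(-4\right)}{4} = \frac{\left(-2 - - \frac{13}{2}\right) \left(-4\right)}{4} = \frac{\left(-2 + \frac{13}{2}\right) \left(-4\right)}{4} = \frac{\frac{9}{2} \left(-4\right)}{4} = \frac{1}{4} \left(-18\right) = - \frac{9}{2} \approx -4.5$)
$D - 3 H = - \frac{9}{2} - 3 = - \frac{15}{2}$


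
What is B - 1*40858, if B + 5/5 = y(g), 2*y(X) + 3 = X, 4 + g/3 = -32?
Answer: -81829/2 ≈ -40915.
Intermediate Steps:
g = -108 (g = -12 + 3*(-32) = -12 - 96 = -108)
y(X) = -3/2 + X/2
B = -113/2 (B = -1 + (-3/2 + (1/2)*(-108)) = -1 + (-3/2 - 54) = -1 - 111/2 = -113/2 ≈ -56.500)
B - 1*40858 = -113/2 - 1*40858 = -113/2 - 40858 = -81829/2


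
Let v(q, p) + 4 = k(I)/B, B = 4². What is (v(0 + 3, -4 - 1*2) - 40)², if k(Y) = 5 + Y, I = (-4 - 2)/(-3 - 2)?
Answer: 12173121/6400 ≈ 1902.1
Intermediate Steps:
I = 6/5 (I = -6/(-5) = -6*(-⅕) = 6/5 ≈ 1.2000)
B = 16
v(q, p) = -289/80 (v(q, p) = -4 + (5 + 6/5)/16 = -4 + (31/5)*(1/16) = -4 + 31/80 = -289/80)
(v(0 + 3, -4 - 1*2) - 40)² = (-289/80 - 40)² = (-3489/80)² = 12173121/6400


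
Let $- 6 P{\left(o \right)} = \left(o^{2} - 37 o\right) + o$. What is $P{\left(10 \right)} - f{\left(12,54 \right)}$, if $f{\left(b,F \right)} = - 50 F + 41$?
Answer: $\frac{8107}{3} \approx 2702.3$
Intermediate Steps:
$P{\left(o \right)} = 6 o - \frac{o^{2}}{6}$ ($P{\left(o \right)} = - \frac{\left(o^{2} - 37 o\right) + o}{6} = - \frac{o^{2} - 36 o}{6} = 6 o - \frac{o^{2}}{6}$)
$f{\left(b,F \right)} = 41 - 50 F$
$P{\left(10 \right)} - f{\left(12,54 \right)} = \frac{1}{6} \cdot 10 \left(36 - 10\right) - \left(41 - 2700\right) = \frac{1}{6} \cdot 10 \cdot 26 - -2659 = \frac{130}{3} + 2659 = \frac{8107}{3}$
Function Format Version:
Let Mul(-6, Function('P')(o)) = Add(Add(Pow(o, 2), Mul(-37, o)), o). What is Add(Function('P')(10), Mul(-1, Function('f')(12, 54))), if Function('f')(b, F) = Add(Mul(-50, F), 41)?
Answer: Rational(8107, 3) ≈ 2702.3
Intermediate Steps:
Function('P')(o) = Add(Mul(6, o), Mul(Rational(-1, 6), Pow(o, 2))) (Function('P')(o) = Mul(Rational(-1, 6), Add(Add(Pow(o, 2), Mul(-37, o)), o)) = Mul(Rational(-1, 6), Add(Pow(o, 2), Mul(-36, o))) = Add(Mul(6, o), Mul(Rational(-1, 6), Pow(o, 2))))
Function('f')(b, F) = Add(41, Mul(-50, F))
Add(Function('P')(10), Mul(-1, Function('f')(12, 54))) = Add(Mul(Rational(1, 6), 10, Add(36, Mul(-1, 10))), Mul(-1, Add(41, Mul(-50, 54)))) = Add(Mul(Rational(1, 6), 10, Add(36, -10)), Mul(-1, Add(41, -2700))) = Add(Mul(Rational(1, 6), 10, 26), Mul(-1, -2659)) = Add(Rational(130, 3), 2659) = Rational(8107, 3)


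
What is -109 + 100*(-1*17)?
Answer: -1809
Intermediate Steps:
-109 + 100*(-1*17) = -109 + 100*(-17) = -109 - 1700 = -1809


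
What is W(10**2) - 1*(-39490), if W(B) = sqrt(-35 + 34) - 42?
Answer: 39448 + I ≈ 39448.0 + 1.0*I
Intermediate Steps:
W(B) = -42 + I (W(B) = sqrt(-1) - 42 = I - 42 = -42 + I)
W(10**2) - 1*(-39490) = (-42 + I) - 1*(-39490) = (-42 + I) + 39490 = 39448 + I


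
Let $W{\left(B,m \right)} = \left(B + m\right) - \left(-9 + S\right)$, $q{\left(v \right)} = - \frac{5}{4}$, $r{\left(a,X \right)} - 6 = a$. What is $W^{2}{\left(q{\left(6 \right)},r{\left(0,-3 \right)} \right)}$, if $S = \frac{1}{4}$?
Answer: $\frac{729}{4} \approx 182.25$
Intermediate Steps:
$r{\left(a,X \right)} = 6 + a$
$S = \frac{1}{4} \approx 0.25$
$q{\left(v \right)} = - \frac{5}{4}$ ($q{\left(v \right)} = \left(-5\right) \frac{1}{4} = - \frac{5}{4}$)
$W{\left(B,m \right)} = \frac{35}{4} + B + m$ ($W{\left(B,m \right)} = \left(B + m\right) + \left(9 - \frac{1}{4}\right) = \left(B + m\right) + \frac{35}{4} = \frac{35}{4} + B + m$)
$W^{2}{\left(q{\left(6 \right)},r{\left(0,-3 \right)} \right)} = \left(\frac{35}{4} - \frac{5}{4} + \left(6 + 0\right)\right)^{2} = \left(\frac{35}{4} - \frac{5}{4} + 6\right)^{2} = \left(\frac{27}{2}\right)^{2} = \frac{729}{4}$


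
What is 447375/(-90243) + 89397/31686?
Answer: -678674531/317715522 ≈ -2.1361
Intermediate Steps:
447375/(-90243) + 89397/31686 = 447375*(-1/90243) + 89397*(1/31686) = -149125/30081 + 29799/10562 = -678674531/317715522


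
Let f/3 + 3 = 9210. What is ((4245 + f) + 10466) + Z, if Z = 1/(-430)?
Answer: 18202759/430 ≈ 42332.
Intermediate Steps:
f = 27621 (f = -9 + 3*9210 = -9 + 27630 = 27621)
Z = -1/430 ≈ -0.0023256
((4245 + f) + 10466) + Z = ((4245 + 27621) + 10466) - 1/430 = (31866 + 10466) - 1/430 = 42332 - 1/430 = 18202759/430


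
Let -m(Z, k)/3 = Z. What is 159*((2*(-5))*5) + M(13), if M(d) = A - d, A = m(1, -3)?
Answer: -7966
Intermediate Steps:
m(Z, k) = -3*Z
A = -3 (A = -3*1 = -3)
M(d) = -3 - d
159*((2*(-5))*5) + M(13) = 159*((2*(-5))*5) + (-3 - 1*13) = 159*(-10*5) + (-3 - 13) = 159*(-50) - 16 = -7950 - 16 = -7966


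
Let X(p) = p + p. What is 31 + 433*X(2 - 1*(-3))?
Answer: 4361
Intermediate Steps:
X(p) = 2*p
31 + 433*X(2 - 1*(-3)) = 31 + 433*(2*(2 - 1*(-3))) = 31 + 433*(2*(2 + 3)) = 31 + 433*(2*5) = 31 + 433*10 = 31 + 4330 = 4361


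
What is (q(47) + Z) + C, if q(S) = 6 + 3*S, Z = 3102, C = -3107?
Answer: 142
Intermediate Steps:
(q(47) + Z) + C = ((6 + 3*47) + 3102) - 3107 = ((6 + 141) + 3102) - 3107 = (147 + 3102) - 3107 = 3249 - 3107 = 142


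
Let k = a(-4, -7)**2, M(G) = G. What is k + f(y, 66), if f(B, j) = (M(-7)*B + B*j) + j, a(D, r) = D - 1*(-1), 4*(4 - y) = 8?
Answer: 193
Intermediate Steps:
y = 2 (y = 4 - 1/4*8 = 4 - 2 = 2)
a(D, r) = 1 + D (a(D, r) = D + 1 = 1 + D)
f(B, j) = j - 7*B + B*j (f(B, j) = (-7*B + B*j) + j = j - 7*B + B*j)
k = 9 (k = (1 - 4)**2 = (-3)**2 = 9)
k + f(y, 66) = 9 + (66 - 7*2 + 2*66) = 9 + (66 - 14 + 132) = 9 + 184 = 193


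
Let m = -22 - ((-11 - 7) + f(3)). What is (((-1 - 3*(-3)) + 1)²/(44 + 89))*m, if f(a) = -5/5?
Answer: -243/133 ≈ -1.8271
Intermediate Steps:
f(a) = -1 (f(a) = -5*⅕ = -1)
m = -3 (m = -22 - ((-11 - 7) - 1) = -22 - (-18 - 1) = -22 - 1*(-19) = -22 + 19 = -3)
(((-1 - 3*(-3)) + 1)²/(44 + 89))*m = (((-1 - 3*(-3)) + 1)²/(44 + 89))*(-3) = (((-1 + 9) + 1)²/133)*(-3) = ((8 + 1)²*(1/133))*(-3) = (9²*(1/133))*(-3) = (81*(1/133))*(-3) = (81/133)*(-3) = -243/133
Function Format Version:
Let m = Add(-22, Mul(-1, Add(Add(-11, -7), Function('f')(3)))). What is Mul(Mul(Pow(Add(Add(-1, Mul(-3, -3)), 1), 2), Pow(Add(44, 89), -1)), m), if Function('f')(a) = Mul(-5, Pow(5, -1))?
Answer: Rational(-243, 133) ≈ -1.8271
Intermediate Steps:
Function('f')(a) = -1 (Function('f')(a) = Mul(-5, Rational(1, 5)) = -1)
m = -3 (m = Add(-22, Mul(-1, Add(Add(-11, -7), -1))) = Add(-22, Mul(-1, Add(-18, -1))) = Add(-22, Mul(-1, -19)) = Add(-22, 19) = -3)
Mul(Mul(Pow(Add(Add(-1, Mul(-3, -3)), 1), 2), Pow(Add(44, 89), -1)), m) = Mul(Mul(Pow(Add(Add(-1, Mul(-3, -3)), 1), 2), Pow(Add(44, 89), -1)), -3) = Mul(Mul(Pow(Add(Add(-1, 9), 1), 2), Pow(133, -1)), -3) = Mul(Mul(Pow(Add(8, 1), 2), Rational(1, 133)), -3) = Mul(Mul(Pow(9, 2), Rational(1, 133)), -3) = Mul(Mul(81, Rational(1, 133)), -3) = Mul(Rational(81, 133), -3) = Rational(-243, 133)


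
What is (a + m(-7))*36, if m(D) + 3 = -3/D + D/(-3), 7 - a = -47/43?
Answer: 85116/301 ≈ 282.78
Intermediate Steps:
a = 348/43 (a = 7 - (-47)/43 = 7 - 1*(-47/43) = 7 + 47/43 = 348/43 ≈ 8.0930)
m(D) = -3 - 3/D - D/3 (m(D) = -3 + (-3/D + D/(-3)) = -3 + (-3/D + D*(-⅓)) = -3 + (-3/D - D/3) = -3 - 3/D - D/3)
(a + m(-7))*36 = (348/43 + (-3 - 3/(-7) - ⅓*(-7)))*36 = (348/43 + (-3 - 3*(-⅐) + 7/3))*36 = (348/43 + (-3 + 3/7 + 7/3))*36 = (348/43 - 5/21)*36 = (7093/903)*36 = 85116/301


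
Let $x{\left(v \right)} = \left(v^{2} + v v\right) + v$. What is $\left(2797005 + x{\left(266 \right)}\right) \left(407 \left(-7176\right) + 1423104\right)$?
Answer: $-4400909828424$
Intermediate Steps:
$x{\left(v \right)} = v + 2 v^{2}$ ($x{\left(v \right)} = \left(v^{2} + v^{2}\right) + v = 2 v^{2} + v = v + 2 v^{2}$)
$\left(2797005 + x{\left(266 \right)}\right) \left(407 \left(-7176\right) + 1423104\right) = \left(2797005 + 266 \left(1 + 2 \cdot 266\right)\right) \left(407 \left(-7176\right) + 1423104\right) = \left(2797005 + 266 \left(1 + 532\right)\right) \left(-2920632 + 1423104\right) = \left(2797005 + 266 \cdot 533\right) \left(-1497528\right) = \left(2797005 + 141778\right) \left(-1497528\right) = 2938783 \left(-1497528\right) = -4400909828424$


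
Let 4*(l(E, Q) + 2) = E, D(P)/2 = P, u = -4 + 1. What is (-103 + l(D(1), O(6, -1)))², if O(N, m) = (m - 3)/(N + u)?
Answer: 43681/4 ≈ 10920.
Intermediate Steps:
u = -3
D(P) = 2*P
O(N, m) = (-3 + m)/(-3 + N) (O(N, m) = (m - 3)/(N - 3) = (-3 + m)/(-3 + N))
l(E, Q) = -2 + E/4
(-103 + l(D(1), O(6, -1)))² = (-103 + (-2 + (2*1)/4))² = (-103 + (-2 + (¼)*2))² = (-103 + (-2 + ½))² = (-103 - 3/2)² = (-209/2)² = 43681/4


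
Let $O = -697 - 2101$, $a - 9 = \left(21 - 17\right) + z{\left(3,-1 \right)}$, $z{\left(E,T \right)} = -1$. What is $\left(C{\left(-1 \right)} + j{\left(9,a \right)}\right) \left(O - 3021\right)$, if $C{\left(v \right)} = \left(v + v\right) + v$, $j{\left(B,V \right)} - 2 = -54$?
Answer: $320045$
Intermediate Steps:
$a = 12$ ($a = 9 + \left(\left(21 - 17\right) - 1\right) = 9 + \left(4 - 1\right) = 9 + 3 = 12$)
$j{\left(B,V \right)} = -52$ ($j{\left(B,V \right)} = 2 - 54 = -52$)
$C{\left(v \right)} = 3 v$ ($C{\left(v \right)} = 2 v + v = 3 v$)
$O = -2798$
$\left(C{\left(-1 \right)} + j{\left(9,a \right)}\right) \left(O - 3021\right) = \left(3 \left(-1\right) - 52\right) \left(-2798 - 3021\right) = \left(-3 - 52\right) \left(-5819\right) = \left(-55\right) \left(-5819\right) = 320045$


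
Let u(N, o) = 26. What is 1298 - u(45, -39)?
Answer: 1272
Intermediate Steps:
1298 - u(45, -39) = 1298 - 1*26 = 1298 - 26 = 1272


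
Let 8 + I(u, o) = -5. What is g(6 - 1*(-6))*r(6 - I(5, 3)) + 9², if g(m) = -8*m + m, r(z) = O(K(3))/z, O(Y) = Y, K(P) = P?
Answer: 1287/19 ≈ 67.737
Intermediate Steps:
I(u, o) = -13 (I(u, o) = -8 - 5 = -13)
r(z) = 3/z
g(m) = -7*m
g(6 - 1*(-6))*r(6 - I(5, 3)) + 9² = (-7*(6 - 1*(-6)))*(3/(6 - 1*(-13))) + 9² = (-7*(6 + 6))*(3/(6 + 13)) + 81 = (-7*12)*(3/19) + 81 = -252/19 + 81 = 1287/19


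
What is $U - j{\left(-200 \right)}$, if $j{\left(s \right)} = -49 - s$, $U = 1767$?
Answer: $1616$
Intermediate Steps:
$U - j{\left(-200 \right)} = 1767 - \left(-49 - -200\right) = 1767 - \left(-49 + 200\right) = 1767 - 151 = 1616$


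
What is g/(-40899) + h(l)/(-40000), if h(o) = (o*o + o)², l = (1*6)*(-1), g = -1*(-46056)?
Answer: -6263497/5453200 ≈ -1.1486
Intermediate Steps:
g = 46056
l = -6 (l = 6*(-1) = -6)
h(o) = (o + o²)² (h(o) = (o² + o)² = (o + o²)²)
g/(-40899) + h(l)/(-40000) = 46056/(-40899) + ((-6)²*(1 - 6)²)/(-40000) = 46056*(-1/40899) + (36*(-5)²)*(-1/40000) = -15352/13633 + (36*25)*(-1/40000) = -15352/13633 + 900*(-1/40000) = -15352/13633 - 9/400 = -6263497/5453200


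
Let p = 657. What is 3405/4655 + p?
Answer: 612348/931 ≈ 657.73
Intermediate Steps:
3405/4655 + p = 3405/4655 + 657 = 3405*(1/4655) + 657 = 681/931 + 657 = 612348/931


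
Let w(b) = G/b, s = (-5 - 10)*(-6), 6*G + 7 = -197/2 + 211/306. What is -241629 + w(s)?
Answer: -4990851004/20655 ≈ -2.4163e+5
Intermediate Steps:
G = -8018/459 (G = -7/6 + (-197/2 + 211/306)/6 = -7/6 + (⅙)*(-14965/153) = -7/6 - 14965/918 = -8018/459 ≈ -17.468)
s = 90 (s = -15*(-6) = 90)
w(b) = -8018/(459*b)
-241629 + w(s) = -241629 - 8018/459/90 = -241629 - 8018/459*1/90 = -241629 - 4009/20655 = -4990851004/20655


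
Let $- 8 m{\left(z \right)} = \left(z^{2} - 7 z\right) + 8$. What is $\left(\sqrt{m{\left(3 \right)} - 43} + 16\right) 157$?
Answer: $2512 + \frac{157 i \sqrt{170}}{2} \approx 2512.0 + 1023.5 i$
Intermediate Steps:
$m{\left(z \right)} = -1 - \frac{z^{2}}{8} + \frac{7 z}{8}$ ($m{\left(z \right)} = - \frac{\left(z^{2} - 7 z\right) + 8}{8} = - \frac{8 + z^{2} - 7 z}{8} = -1 - \frac{z^{2}}{8} + \frac{7 z}{8}$)
$\left(\sqrt{m{\left(3 \right)} - 43} + 16\right) 157 = \left(\sqrt{\left(-1 - \frac{3^{2}}{8} + \frac{7}{8} \cdot 3\right) - 43} + 16\right) 157 = \left(\sqrt{\left(-1 - \frac{9}{8} + \frac{21}{8}\right) - 43} + 16\right) 157 = \left(\sqrt{\frac{1}{2} - 43} + 16\right) 157 = \left(\sqrt{- \frac{85}{2}} + 16\right) 157 = \left(\frac{i \sqrt{170}}{2} + 16\right) 157 = \left(16 + \frac{i \sqrt{170}}{2}\right) 157 = 2512 + \frac{157 i \sqrt{170}}{2}$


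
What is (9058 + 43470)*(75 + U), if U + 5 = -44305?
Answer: -2323576080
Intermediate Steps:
U = -44310 (U = -5 - 44305 = -44310)
(9058 + 43470)*(75 + U) = (9058 + 43470)*(75 - 44310) = 52528*(-44235) = -2323576080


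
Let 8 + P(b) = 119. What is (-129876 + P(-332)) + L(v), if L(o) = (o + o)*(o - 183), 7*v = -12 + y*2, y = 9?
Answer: -6373785/49 ≈ -1.3008e+5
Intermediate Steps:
P(b) = 111 (P(b) = -8 + 119 = 111)
v = 6/7 (v = (-12 + 9*2)/7 = (-12 + 18)/7 = (1/7)*6 = 6/7 ≈ 0.85714)
L(o) = 2*o*(-183 + o) (L(o) = (2*o)*(-183 + o) = 2*o*(-183 + o))
(-129876 + P(-332)) + L(v) = (-129876 + 111) + 2*(6/7)*(-183 + 6/7) = -129765 + 2*(6/7)*(-1275/7) = -129765 - 15300/49 = -6373785/49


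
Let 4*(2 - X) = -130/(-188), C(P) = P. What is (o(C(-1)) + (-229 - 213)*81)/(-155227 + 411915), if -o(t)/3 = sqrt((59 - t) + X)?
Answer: -17901/128344 - 27*sqrt(26978)/48257344 ≈ -0.13957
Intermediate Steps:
X = 687/376 (X = 2 - (-65)/(2*(-188)) = 2 - (-65)*(-1)/(2*188) = 2 - 1/4*65/94 = 2 - 65/376 = 687/376 ≈ 1.8271)
o(t) = -3*sqrt(22871/376 - t) (o(t) = -3*sqrt((59 - t) + 687/376) = -3*sqrt(22871/376 - t))
(o(C(-1)) + (-229 - 213)*81)/(-155227 + 411915) = (-3*sqrt(2149874 - 35344*(-1))/188 + (-229 - 213)*81)/(-155227 + 411915) = (-3*sqrt(2149874 + 35344)/188 - 442*81)/256688 = (-27*sqrt(26978)/188 - 35802)*(1/256688) = (-35802 - 27*sqrt(26978)/188)*(1/256688) = -17901/128344 - 27*sqrt(26978)/48257344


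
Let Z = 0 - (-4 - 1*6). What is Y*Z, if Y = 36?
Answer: 360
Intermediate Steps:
Z = 10 (Z = 0 - (-4 - 6) = 0 - 1*(-10) = 0 + 10 = 10)
Y*Z = 36*10 = 360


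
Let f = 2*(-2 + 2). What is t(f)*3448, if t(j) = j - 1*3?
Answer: -10344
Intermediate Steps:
f = 0 (f = 2*0 = 0)
t(j) = -3 + j (t(j) = j - 3 = -3 + j)
t(f)*3448 = (-3 + 0)*3448 = -3*3448 = -10344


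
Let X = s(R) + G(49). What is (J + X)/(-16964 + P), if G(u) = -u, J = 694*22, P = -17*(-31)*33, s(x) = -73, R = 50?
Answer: 15146/427 ≈ 35.471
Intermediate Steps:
P = 17391 (P = 527*33 = 17391)
J = 15268
X = -122 (X = -73 - 1*49 = -73 - 49 = -122)
(J + X)/(-16964 + P) = (15268 - 122)/(-16964 + 17391) = 15146/427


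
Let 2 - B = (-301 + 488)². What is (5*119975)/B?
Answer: -599875/34967 ≈ -17.155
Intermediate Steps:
B = -34967 (B = 2 - (-301 + 488)² = 2 - 1*187² = 2 - 1*34969 = 2 - 34969 = -34967)
(5*119975)/B = (5*119975)/(-34967) = 599875*(-1/34967) = -599875/34967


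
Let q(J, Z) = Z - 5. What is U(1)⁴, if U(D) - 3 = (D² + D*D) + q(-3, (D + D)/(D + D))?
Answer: 1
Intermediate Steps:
q(J, Z) = -5 + Z
U(D) = -1 + 2*D² (U(D) = 3 + ((D² + D*D) + (-5 + (D + D)/(D + D))) = 3 + ((D² + D²) + (-5 + (2*D)/((2*D)))) = 3 + (2*D² + (-5 + (2*D)*(1/(2*D)))) = 3 + (2*D² + (-5 + 1)) = 3 + (2*D² - 4) = 3 + (-4 + 2*D²) = -1 + 2*D²)
U(1)⁴ = (-1 + 2*1²)⁴ = (-1 + 2*1)⁴ = (-1 + 2)⁴ = 1⁴ = 1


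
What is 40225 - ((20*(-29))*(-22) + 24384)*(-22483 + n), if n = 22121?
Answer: 13486353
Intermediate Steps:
40225 - ((20*(-29))*(-22) + 24384)*(-22483 + n) = 40225 - ((20*(-29))*(-22) + 24384)*(-22483 + 22121) = 40225 - (-580*(-22) + 24384)*(-362) = 40225 - (12760 + 24384)*(-362) = 40225 - 37144*(-362) = 40225 - 1*(-13446128) = 40225 + 13446128 = 13486353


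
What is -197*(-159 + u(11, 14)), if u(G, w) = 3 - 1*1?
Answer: 30929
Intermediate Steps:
u(G, w) = 2 (u(G, w) = 3 - 1 = 2)
-197*(-159 + u(11, 14)) = -197*(-159 + 2) = -197*(-157) = 30929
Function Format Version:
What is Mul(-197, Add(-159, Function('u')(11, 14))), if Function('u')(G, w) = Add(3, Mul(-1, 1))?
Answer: 30929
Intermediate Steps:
Function('u')(G, w) = 2 (Function('u')(G, w) = Add(3, -1) = 2)
Mul(-197, Add(-159, Function('u')(11, 14))) = Mul(-197, Add(-159, 2)) = Mul(-197, -157) = 30929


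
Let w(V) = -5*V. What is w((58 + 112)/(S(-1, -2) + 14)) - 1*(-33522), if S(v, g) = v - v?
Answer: 234229/7 ≈ 33461.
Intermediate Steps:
S(v, g) = 0
w((58 + 112)/(S(-1, -2) + 14)) - 1*(-33522) = -5*(58 + 112)/(0 + 14) - 1*(-33522) = -850/14 + 33522 = -5*85/7 + 33522 = -425/7 + 33522 = 234229/7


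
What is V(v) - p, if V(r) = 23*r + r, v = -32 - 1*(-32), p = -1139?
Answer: 1139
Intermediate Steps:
v = 0 (v = -32 + 32 = 0)
V(r) = 24*r
V(v) - p = 24*0 - 1*(-1139) = 0 + 1139 = 1139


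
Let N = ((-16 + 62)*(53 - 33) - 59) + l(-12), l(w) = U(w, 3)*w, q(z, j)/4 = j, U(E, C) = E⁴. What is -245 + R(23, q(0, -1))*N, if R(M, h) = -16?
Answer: 3967291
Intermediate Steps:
q(z, j) = 4*j
l(w) = w⁵ (l(w) = w⁴*w = w⁵)
N = -247971 (N = ((-16 + 62)*(53 - 33) - 59) + (-12)⁵ = (46*20 - 59) - 248832 = (920 - 59) - 248832 = 861 - 248832 = -247971)
-245 + R(23, q(0, -1))*N = -245 - 16*(-247971) = -245 + 3967536 = 3967291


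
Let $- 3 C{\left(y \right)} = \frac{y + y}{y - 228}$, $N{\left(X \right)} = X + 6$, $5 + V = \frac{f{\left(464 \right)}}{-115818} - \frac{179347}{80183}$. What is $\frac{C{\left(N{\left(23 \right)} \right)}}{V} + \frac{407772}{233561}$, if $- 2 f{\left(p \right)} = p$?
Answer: $\frac{6796480137615961}{3923017955350865} \approx 1.7325$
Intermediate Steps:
$f{\left(p \right)} = - \frac{p}{2}$
$V = - \frac{33593090930}{4643317347}$ ($V = -5 - \left(\frac{179347}{80183} - \frac{\left(- \frac{1}{2}\right) 464}{-115818}\right) = -5 - \frac{10376504195}{4643317347} = - \frac{33593090930}{4643317347} \approx -7.2347$)
$N{\left(X \right)} = 6 + X$
$C{\left(y \right)} = - \frac{2 y}{3 \left(-228 + y\right)}$ ($C{\left(y \right)} = - \frac{\left(y + y\right) \frac{1}{y - 228}}{3} = - \frac{2 y \frac{1}{-228 + y}}{3} = - \frac{2 y}{3 \left(-228 + y\right)}$)
$\frac{C{\left(N{\left(23 \right)} \right)}}{V} + \frac{407772}{233561} = \frac{\left(-2\right) \left(6 + 23\right) \frac{1}{-684 + 3 \left(6 + 23\right)}}{- \frac{33593090930}{4643317347}} + \frac{407772}{233561} = \left(-2\right) 29 \frac{1}{-684 + 3 \cdot 29} \left(- \frac{4643317347}{33593090930}\right) + 407772 \cdot \frac{1}{233561} = \left(-2\right) 29 \frac{1}{-684 + 87} \left(- \frac{4643317347}{33593090930}\right) + \frac{407772}{233561} = \left(-2\right) 29 \frac{1}{-597} \left(- \frac{4643317347}{33593090930}\right) + \frac{407772}{233561} = \left(-2\right) 29 \left(- \frac{1}{597}\right) \left(- \frac{4643317347}{33593090930}\right) + \frac{407772}{233561} = \frac{58}{597} \left(- \frac{4643317347}{33593090930}\right) + \frac{407772}{233561} = - \frac{225554779}{16796545465} + \frac{407772}{233561} = \frac{6796480137615961}{3923017955350865}$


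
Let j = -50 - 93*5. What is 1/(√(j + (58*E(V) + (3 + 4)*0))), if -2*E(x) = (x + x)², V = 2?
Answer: -I*√979/979 ≈ -0.03196*I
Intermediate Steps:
E(x) = -2*x² (E(x) = -(x + x)²/2 = -4*x²/2 = -2*x²)
j = -515 (j = -50 - 465 = -515)
1/(√(j + (58*E(V) + (3 + 4)*0))) = 1/(√(-515 + (58*(-2*2²) + (3 + 4)*0))) = 1/(√(-515 + (58*(-2*4) + 7*0))) = 1/(√(-515 + (58*(-8) + 0))) = 1/(√(-515 + (-464 + 0))) = 1/(√(-515 - 464)) = 1/(√(-979)) = 1/(I*√979) = -I*√979/979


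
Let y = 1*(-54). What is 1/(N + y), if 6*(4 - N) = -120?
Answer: -1/30 ≈ -0.033333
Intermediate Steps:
N = 24 (N = 4 - ⅙*(-120) = 4 + 20 = 24)
y = -54
1/(N + y) = 1/(24 - 54) = 1/(-30) = -1/30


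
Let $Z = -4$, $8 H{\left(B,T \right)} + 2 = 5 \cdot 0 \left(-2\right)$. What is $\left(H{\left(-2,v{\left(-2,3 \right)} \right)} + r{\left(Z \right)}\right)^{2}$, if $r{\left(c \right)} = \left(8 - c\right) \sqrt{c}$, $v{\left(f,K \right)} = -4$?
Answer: $\frac{\left(1 - 96 i\right)^{2}}{16} \approx -575.94 - 12.0 i$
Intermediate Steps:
$H{\left(B,T \right)} = - \frac{1}{4}$ ($H{\left(B,T \right)} = - \frac{1}{4} + \frac{5 \cdot 0 \left(-2\right)}{8} = - \frac{1}{4} + \frac{0 \left(-2\right)}{8} = - \frac{1}{4} + \frac{1}{8} \cdot 0 = - \frac{1}{4} + 0 = - \frac{1}{4}$)
$r{\left(c \right)} = \sqrt{c} \left(8 - c\right)$
$\left(H{\left(-2,v{\left(-2,3 \right)} \right)} + r{\left(Z \right)}\right)^{2} = \left(- \frac{1}{4} + \sqrt{-4} \left(8 - -4\right)\right)^{2} = \left(- \frac{1}{4} + 2 i \left(8 + 4\right)\right)^{2} = \left(- \frac{1}{4} + 2 i 12\right)^{2} = \left(- \frac{1}{4} + 24 i\right)^{2}$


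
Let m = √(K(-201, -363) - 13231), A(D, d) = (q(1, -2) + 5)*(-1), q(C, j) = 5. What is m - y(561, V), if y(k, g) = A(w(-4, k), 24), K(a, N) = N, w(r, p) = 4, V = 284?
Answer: 10 + I*√13594 ≈ 10.0 + 116.59*I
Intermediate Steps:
A(D, d) = -10 (A(D, d) = (5 + 5)*(-1) = 10*(-1) = -10)
y(k, g) = -10
m = I*√13594 (m = √(-363 - 13231) = √(-13594) = I*√13594 ≈ 116.59*I)
m - y(561, V) = I*√13594 - 1*(-10) = I*√13594 + 10 = 10 + I*√13594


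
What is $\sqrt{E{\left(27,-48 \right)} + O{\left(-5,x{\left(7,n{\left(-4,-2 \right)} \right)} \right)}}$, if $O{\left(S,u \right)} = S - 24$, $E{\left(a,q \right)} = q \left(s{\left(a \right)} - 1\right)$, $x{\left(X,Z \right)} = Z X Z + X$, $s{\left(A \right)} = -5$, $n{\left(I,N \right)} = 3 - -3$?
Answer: $\sqrt{259} \approx 16.093$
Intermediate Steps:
$n{\left(I,N \right)} = 6$ ($n{\left(I,N \right)} = 3 + 3 = 6$)
$x{\left(X,Z \right)} = X + X Z^{2}$ ($x{\left(X,Z \right)} = X Z Z + X = X Z^{2} + X = X + X Z^{2}$)
$E{\left(a,q \right)} = - 6 q$ ($E{\left(a,q \right)} = q \left(-5 - 1\right) = q \left(-6\right) = - 6 q$)
$O{\left(S,u \right)} = -24 + S$
$\sqrt{E{\left(27,-48 \right)} + O{\left(-5,x{\left(7,n{\left(-4,-2 \right)} \right)} \right)}} = \sqrt{\left(-6\right) \left(-48\right) - 29} = \sqrt{288 - 29} = \sqrt{259}$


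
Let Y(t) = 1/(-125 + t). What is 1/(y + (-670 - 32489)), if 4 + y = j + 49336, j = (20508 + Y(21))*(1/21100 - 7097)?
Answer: -2194400/319348911743669 ≈ -6.8715e-9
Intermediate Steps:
j = -319384401774869/2194400 (j = (20508 + 1/(-125 + 21))*(1/21100 - 7097) = (20508 + 1/(-104))*(1/21100 - 7097) = (20508 - 1/104)*(-149746699/21100) = (2132831/104)*(-149746699/21100) = -319384401774869/2194400 ≈ -1.4555e+8)
y = -319276147634069/2194400 (y = -4 + (-319384401774869/2194400 + 49336) = -4 - 319276138856469/2194400 = -319276147634069/2194400 ≈ -1.4550e+8)
1/(y + (-670 - 32489)) = 1/(-319276147634069/2194400 + (-670 - 32489)) = 1/(-319276147634069/2194400 - 33159) = 1/(-319348911743669/2194400) = -2194400/319348911743669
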